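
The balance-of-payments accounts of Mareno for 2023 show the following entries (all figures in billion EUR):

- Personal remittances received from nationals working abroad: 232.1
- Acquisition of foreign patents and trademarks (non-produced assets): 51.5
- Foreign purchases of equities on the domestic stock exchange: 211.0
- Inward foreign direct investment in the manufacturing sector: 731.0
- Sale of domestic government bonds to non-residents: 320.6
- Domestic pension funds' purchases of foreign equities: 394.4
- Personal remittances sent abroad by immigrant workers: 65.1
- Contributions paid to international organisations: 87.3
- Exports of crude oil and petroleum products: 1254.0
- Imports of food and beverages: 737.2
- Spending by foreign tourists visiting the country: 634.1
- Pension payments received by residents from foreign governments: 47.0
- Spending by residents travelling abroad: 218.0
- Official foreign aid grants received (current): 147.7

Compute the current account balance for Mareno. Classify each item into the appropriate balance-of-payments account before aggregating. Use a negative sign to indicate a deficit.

1207.3

Goods: -737.2 + 1254.0 = 516.8
Services: -218.0 + 634.1 = 416.1
Secondary income: 47.0 - 87.3 - 65.1 + 232.1 + 147.7 = 274.4
Current account = 516.8 + 416.1 + 274.4 = 1207.3
(Excluded from the current account — capital account: acquisition of foreign patents and trademarks (non-produced assets) 51.5; financial account: foreign purchases of equities on the domestic stock exchange 211.0, inward foreign direct investment in the manufacturing sector 731.0, sale of domestic government bonds to non-residents 320.6, domestic pension funds' purchases of foreign equities 394.4.)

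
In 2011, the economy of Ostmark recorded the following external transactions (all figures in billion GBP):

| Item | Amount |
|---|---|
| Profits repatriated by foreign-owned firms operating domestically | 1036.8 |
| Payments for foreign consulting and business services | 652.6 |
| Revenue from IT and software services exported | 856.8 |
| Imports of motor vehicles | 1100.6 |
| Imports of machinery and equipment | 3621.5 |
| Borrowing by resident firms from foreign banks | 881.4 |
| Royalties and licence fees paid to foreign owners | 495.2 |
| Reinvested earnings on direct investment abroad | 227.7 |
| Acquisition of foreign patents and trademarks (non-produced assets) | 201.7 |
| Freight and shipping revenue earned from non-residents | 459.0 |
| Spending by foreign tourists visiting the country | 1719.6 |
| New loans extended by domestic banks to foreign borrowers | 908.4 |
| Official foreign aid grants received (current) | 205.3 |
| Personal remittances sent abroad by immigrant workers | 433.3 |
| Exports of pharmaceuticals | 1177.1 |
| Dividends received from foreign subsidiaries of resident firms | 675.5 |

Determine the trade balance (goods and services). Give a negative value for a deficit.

-1657.4

Goods: -1100.6 - 3621.5 + 1177.1 = -3545.0
Services: -495.2 - 652.6 + 1719.6 + 459.0 + 856.8 = 1887.6
Trade balance = -3545.0 + 1887.6 = -1657.4
(Excluded from the trade balance — primary income: profits repatriated by foreign-owned firms operating domestically 1036.8, reinvested earnings on direct investment abroad 227.7, dividends received from foreign subsidiaries of resident firms 675.5; financial account: borrowing by resident firms from foreign banks 881.4, new loans extended by domestic banks to foreign borrowers 908.4; capital account: acquisition of foreign patents and trademarks (non-produced assets) 201.7; secondary income: official foreign aid grants received (current) 205.3, personal remittances sent abroad by immigrant workers 433.3.)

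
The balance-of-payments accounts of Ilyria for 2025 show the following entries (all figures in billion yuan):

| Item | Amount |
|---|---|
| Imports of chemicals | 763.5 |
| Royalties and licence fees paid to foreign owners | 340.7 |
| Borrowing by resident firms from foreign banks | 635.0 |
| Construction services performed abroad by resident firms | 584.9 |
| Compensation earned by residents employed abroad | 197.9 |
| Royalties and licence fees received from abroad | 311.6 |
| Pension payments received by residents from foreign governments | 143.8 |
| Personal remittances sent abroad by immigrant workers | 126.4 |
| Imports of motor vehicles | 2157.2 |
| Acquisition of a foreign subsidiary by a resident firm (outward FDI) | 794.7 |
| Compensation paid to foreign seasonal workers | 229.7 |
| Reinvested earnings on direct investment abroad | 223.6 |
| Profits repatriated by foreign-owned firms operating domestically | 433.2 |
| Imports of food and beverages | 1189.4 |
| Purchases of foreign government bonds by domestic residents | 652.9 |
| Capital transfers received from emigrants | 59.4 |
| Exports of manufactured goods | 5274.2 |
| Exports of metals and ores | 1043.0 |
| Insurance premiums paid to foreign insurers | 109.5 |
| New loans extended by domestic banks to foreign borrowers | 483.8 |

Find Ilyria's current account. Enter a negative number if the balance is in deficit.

Goods: -1189.4 - 763.5 - 2157.2 + 1043.0 + 5274.2 = 2207.1
Services: -340.7 + 584.9 - 109.5 + 311.6 = 446.3
Primary income: -229.7 + 197.9 + 223.6 - 433.2 = -241.4
Secondary income: -126.4 + 143.8 = 17.4
Current account = 2207.1 + 446.3 + (-241.4) + 17.4 = 2429.4
(Excluded from the current account — financial account: borrowing by resident firms from foreign banks 635.0, acquisition of a foreign subsidiary by a resident firm (outward FDI) 794.7, purchases of foreign government bonds by domestic residents 652.9, new loans extended by domestic banks to foreign borrowers 483.8; capital account: capital transfers received from emigrants 59.4.)

2429.4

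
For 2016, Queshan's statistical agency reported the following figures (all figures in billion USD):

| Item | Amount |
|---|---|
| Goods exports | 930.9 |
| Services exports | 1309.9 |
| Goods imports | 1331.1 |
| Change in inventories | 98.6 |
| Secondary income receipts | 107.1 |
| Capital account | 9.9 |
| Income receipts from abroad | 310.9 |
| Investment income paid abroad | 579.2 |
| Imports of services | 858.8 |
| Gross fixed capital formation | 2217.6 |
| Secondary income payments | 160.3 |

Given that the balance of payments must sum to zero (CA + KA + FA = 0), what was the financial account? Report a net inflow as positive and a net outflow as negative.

Goods balance = 930.9 - 1331.1 = -400.2
Services balance = 1309.9 - 858.8 = 451.1
Trade balance (goods + services) = -400.2 + 451.1 = 50.9
Net primary income = 310.9 - 579.2 = -268.3
Net secondary income = 107.1 - 160.3 = -53.2
Current account = 50.9 + (-268.3) + (-53.2) = -270.6
Financial account = -(-270.6 + 9.9) = 260.7

260.7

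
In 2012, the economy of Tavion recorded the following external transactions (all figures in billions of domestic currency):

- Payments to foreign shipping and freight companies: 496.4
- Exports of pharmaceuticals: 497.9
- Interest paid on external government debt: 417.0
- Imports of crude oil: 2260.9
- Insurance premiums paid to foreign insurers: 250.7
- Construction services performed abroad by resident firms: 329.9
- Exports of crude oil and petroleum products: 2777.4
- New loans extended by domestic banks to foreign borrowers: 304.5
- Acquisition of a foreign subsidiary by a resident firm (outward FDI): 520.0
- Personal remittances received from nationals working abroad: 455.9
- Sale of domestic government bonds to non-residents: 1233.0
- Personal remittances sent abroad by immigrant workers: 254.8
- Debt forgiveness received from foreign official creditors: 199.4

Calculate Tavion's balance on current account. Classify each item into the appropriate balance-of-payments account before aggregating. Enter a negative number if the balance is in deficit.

381.3

Goods: 2777.4 + 497.9 - 2260.9 = 1014.4
Services: -250.7 + 329.9 - 496.4 = -417.2
Primary income: -417.0
Secondary income: 455.9 - 254.8 = 201.1
Current account = 1014.4 + (-417.2) + (-417.0) + 201.1 = 381.3
(Excluded from the current account — financial account: new loans extended by domestic banks to foreign borrowers 304.5, acquisition of a foreign subsidiary by a resident firm (outward FDI) 520.0, sale of domestic government bonds to non-residents 1233.0; capital account: debt forgiveness received from foreign official creditors 199.4.)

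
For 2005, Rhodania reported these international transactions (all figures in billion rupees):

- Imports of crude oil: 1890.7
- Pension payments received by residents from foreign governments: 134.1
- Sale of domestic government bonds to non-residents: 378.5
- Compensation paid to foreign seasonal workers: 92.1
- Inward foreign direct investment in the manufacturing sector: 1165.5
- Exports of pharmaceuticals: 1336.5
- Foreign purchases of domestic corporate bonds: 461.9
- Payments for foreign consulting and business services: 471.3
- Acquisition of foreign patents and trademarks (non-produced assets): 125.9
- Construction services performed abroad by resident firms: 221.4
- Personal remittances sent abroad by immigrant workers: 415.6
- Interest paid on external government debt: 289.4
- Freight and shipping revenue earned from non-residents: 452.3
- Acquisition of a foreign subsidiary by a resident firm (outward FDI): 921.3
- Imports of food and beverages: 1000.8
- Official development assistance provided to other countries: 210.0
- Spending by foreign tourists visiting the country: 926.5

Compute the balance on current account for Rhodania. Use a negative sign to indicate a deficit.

Goods: 1336.5 - 1890.7 - 1000.8 = -1555.0
Services: 926.5 - 471.3 + 452.3 + 221.4 = 1128.9
Primary income: -92.1 - 289.4 = -381.5
Secondary income: -415.6 - 210.0 + 134.1 = -491.5
Current account = (-1555.0) + 1128.9 + (-381.5) + (-491.5) = -1299.1
(Excluded from the current account — financial account: sale of domestic government bonds to non-residents 378.5, inward foreign direct investment in the manufacturing sector 1165.5, foreign purchases of domestic corporate bonds 461.9, acquisition of a foreign subsidiary by a resident firm (outward FDI) 921.3; capital account: acquisition of foreign patents and trademarks (non-produced assets) 125.9.)

-1299.1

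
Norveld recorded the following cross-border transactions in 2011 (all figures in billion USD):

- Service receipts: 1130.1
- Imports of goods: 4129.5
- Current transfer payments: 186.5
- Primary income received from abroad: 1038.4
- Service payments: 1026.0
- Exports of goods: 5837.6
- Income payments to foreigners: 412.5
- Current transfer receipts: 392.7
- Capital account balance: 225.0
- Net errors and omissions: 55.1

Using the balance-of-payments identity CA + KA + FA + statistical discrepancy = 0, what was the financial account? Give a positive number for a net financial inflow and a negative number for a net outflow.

-2924.4

Goods balance = 5837.6 - 4129.5 = 1708.1
Services balance = 1130.1 - 1026.0 = 104.1
Trade balance (goods + services) = 1708.1 + 104.1 = 1812.2
Net primary income = 1038.4 - 412.5 = 625.9
Net secondary income = 392.7 - 186.5 = 206.2
Current account = 1812.2 + 625.9 + 206.2 = 2644.3
Financial account = -(2644.3 + 225.0 + 55.1) = -2924.4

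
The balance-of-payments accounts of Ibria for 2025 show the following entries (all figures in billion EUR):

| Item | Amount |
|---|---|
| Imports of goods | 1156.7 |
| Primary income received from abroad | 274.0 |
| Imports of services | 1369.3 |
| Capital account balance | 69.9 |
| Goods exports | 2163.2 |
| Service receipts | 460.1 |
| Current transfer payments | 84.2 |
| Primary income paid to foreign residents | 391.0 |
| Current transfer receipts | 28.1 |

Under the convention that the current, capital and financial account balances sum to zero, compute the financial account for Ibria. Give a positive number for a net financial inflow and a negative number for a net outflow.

5.9

Goods balance = 2163.2 - 1156.7 = 1006.5
Services balance = 460.1 - 1369.3 = -909.2
Trade balance (goods + services) = 1006.5 + (-909.2) = 97.3
Net primary income = 274.0 - 391.0 = -117.0
Net secondary income = 28.1 - 84.2 = -56.1
Current account = 97.3 + (-117.0) + (-56.1) = -75.8
Financial account = -(-75.8 + 69.9) = 5.9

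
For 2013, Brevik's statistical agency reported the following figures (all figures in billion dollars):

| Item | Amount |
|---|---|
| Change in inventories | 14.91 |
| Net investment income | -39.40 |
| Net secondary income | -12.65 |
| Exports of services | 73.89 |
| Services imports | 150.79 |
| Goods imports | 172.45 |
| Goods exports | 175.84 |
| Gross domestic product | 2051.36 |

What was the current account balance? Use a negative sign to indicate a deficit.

-125.56

Goods balance = 175.84 - 172.45 = 3.39
Services balance = 73.89 - 150.79 = -76.90
Trade balance (goods + services) = 3.39 + (-76.90) = -73.51
Net primary income = -39.40
Net secondary income = -12.65
Current account = -73.51 + (-39.40) + (-12.65) = -125.56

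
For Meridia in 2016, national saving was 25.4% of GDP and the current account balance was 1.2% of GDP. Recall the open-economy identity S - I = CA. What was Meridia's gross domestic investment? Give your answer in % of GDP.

24.2

I = S - CA = 25.4 - 1.2 = 24.2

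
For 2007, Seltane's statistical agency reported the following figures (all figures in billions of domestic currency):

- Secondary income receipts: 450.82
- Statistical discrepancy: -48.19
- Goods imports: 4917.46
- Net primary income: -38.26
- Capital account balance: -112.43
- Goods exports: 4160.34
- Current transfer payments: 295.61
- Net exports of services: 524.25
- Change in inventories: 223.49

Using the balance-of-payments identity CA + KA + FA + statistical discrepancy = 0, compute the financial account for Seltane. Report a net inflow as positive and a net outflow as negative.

Goods balance = 4160.34 - 4917.46 = -757.12
Services balance = 524.25
Trade balance (goods + services) = -757.12 + 524.25 = -232.87
Net primary income = -38.26
Net secondary income = 450.82 - 295.61 = 155.21
Current account = -232.87 + (-38.26) + 155.21 = -115.92
Financial account = -(-115.92 + (-112.43) + (-48.19)) = 276.54

276.54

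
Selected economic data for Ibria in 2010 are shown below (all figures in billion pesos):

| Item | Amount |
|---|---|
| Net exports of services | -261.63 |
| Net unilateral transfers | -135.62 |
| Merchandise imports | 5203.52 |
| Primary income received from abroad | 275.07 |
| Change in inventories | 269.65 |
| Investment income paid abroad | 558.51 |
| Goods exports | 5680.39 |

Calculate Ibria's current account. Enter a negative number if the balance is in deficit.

-203.82

Goods balance = 5680.39 - 5203.52 = 476.87
Services balance = -261.63
Trade balance (goods + services) = 476.87 + (-261.63) = 215.24
Net primary income = 275.07 - 558.51 = -283.44
Net secondary income = -135.62
Current account = 215.24 + (-283.44) + (-135.62) = -203.82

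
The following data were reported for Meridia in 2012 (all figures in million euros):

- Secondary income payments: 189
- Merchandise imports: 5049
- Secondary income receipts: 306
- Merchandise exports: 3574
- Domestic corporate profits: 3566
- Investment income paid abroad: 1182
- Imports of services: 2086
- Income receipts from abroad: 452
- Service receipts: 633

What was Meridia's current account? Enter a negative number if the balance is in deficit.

-3541

Goods balance = 3574 - 5049 = -1475
Services balance = 633 - 2086 = -1453
Trade balance (goods + services) = -1475 + (-1453) = -2928
Net primary income = 452 - 1182 = -730
Net secondary income = 306 - 189 = 117
Current account = -2928 + (-730) + 117 = -3541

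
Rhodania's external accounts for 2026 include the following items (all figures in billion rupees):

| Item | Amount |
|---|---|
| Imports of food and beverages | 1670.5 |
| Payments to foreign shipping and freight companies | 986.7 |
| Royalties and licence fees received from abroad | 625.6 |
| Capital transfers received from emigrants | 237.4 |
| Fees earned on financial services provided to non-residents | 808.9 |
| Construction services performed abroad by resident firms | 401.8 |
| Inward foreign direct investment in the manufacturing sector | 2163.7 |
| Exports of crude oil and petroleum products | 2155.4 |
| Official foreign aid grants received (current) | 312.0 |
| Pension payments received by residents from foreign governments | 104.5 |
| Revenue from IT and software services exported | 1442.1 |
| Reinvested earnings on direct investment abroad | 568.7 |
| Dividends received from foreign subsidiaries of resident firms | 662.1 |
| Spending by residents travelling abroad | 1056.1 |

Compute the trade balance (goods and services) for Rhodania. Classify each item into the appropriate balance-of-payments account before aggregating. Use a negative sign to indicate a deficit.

1720.5

Goods: 2155.4 - 1670.5 = 484.9
Services: 401.8 + 808.9 - 1056.1 - 986.7 + 1442.1 + 625.6 = 1235.6
Trade balance = 484.9 + 1235.6 = 1720.5
(Excluded from the trade balance — capital account: capital transfers received from emigrants 237.4; financial account: inward foreign direct investment in the manufacturing sector 2163.7; secondary income: official foreign aid grants received (current) 312.0, pension payments received by residents from foreign governments 104.5; primary income: reinvested earnings on direct investment abroad 568.7, dividends received from foreign subsidiaries of resident firms 662.1.)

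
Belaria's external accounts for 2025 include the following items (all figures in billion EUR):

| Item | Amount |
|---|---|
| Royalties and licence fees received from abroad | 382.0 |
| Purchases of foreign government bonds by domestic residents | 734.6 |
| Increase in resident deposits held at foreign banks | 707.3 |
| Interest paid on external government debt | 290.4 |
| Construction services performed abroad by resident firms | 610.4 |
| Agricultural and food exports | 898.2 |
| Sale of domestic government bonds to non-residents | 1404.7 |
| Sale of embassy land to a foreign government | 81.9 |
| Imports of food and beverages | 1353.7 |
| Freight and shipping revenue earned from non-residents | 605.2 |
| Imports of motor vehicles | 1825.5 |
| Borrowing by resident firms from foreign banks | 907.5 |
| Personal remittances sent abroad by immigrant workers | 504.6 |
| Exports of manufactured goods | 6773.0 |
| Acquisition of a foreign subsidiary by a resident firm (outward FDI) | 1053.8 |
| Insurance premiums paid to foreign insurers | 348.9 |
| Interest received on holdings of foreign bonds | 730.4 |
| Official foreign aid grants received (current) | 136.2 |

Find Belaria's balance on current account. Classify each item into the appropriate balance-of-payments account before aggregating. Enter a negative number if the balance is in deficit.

5812.3

Goods: -1353.7 - 1825.5 + 6773.0 + 898.2 = 4492.0
Services: -348.9 + 610.4 + 605.2 + 382.0 = 1248.7
Primary income: -290.4 + 730.4 = 440.0
Secondary income: 136.2 - 504.6 = -368.4
Current account = 4492.0 + 1248.7 + 440.0 + (-368.4) = 5812.3
(Excluded from the current account — financial account: purchases of foreign government bonds by domestic residents 734.6, increase in resident deposits held at foreign banks 707.3, sale of domestic government bonds to non-residents 1404.7, borrowing by resident firms from foreign banks 907.5, acquisition of a foreign subsidiary by a resident firm (outward FDI) 1053.8; capital account: sale of embassy land to a foreign government 81.9.)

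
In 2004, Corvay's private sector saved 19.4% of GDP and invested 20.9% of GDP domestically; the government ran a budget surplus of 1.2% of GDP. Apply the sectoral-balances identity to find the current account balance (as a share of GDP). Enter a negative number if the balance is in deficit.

-0.3

By the sectoral-balances identity, CA = (S_private - I) + (T - G).
Private balance = 19.4 - 20.9 = -1.5
Government balance (T - G) = 1.2
CA = -1.5 + 1.2 = -0.3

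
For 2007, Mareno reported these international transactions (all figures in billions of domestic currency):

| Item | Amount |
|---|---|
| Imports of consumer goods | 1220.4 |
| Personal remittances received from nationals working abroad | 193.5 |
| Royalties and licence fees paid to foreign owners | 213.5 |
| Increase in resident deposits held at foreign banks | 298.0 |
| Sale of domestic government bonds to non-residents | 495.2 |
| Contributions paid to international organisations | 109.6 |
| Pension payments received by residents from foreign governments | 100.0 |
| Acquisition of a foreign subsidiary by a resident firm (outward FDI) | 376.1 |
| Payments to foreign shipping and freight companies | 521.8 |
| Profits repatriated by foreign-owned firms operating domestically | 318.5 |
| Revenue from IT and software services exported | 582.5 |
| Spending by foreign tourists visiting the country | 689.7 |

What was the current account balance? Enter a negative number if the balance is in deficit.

Goods: -1220.4
Services: -521.8 + 582.5 + 689.7 - 213.5 = 536.9
Primary income: -318.5
Secondary income: -109.6 + 193.5 + 100.0 = 183.9
Current account = (-1220.4) + 536.9 + (-318.5) + 183.9 = -818.1
(Excluded from the current account — financial account: increase in resident deposits held at foreign banks 298.0, sale of domestic government bonds to non-residents 495.2, acquisition of a foreign subsidiary by a resident firm (outward FDI) 376.1.)

-818.1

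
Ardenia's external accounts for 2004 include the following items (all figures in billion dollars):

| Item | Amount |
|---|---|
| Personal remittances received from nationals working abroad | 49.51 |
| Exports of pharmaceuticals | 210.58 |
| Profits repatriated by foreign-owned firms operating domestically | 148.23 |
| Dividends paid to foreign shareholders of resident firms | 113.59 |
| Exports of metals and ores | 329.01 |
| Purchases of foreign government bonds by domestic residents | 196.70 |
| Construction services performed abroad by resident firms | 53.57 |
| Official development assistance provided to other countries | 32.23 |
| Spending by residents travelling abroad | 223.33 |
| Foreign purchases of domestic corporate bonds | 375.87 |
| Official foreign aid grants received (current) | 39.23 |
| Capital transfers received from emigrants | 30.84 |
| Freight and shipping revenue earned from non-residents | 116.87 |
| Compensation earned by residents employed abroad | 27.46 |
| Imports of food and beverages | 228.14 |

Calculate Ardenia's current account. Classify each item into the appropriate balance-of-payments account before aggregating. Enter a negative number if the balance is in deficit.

Goods: 210.58 + 329.01 - 228.14 = 311.45
Services: -223.33 + 116.87 + 53.57 = -52.89
Primary income: -113.59 - 148.23 + 27.46 = -234.36
Secondary income: 49.51 + 39.23 - 32.23 = 56.51
Current account = 311.45 + (-52.89) + (-234.36) + 56.51 = 80.71
(Excluded from the current account — financial account: purchases of foreign government bonds by domestic residents 196.70, foreign purchases of domestic corporate bonds 375.87; capital account: capital transfers received from emigrants 30.84.)

80.71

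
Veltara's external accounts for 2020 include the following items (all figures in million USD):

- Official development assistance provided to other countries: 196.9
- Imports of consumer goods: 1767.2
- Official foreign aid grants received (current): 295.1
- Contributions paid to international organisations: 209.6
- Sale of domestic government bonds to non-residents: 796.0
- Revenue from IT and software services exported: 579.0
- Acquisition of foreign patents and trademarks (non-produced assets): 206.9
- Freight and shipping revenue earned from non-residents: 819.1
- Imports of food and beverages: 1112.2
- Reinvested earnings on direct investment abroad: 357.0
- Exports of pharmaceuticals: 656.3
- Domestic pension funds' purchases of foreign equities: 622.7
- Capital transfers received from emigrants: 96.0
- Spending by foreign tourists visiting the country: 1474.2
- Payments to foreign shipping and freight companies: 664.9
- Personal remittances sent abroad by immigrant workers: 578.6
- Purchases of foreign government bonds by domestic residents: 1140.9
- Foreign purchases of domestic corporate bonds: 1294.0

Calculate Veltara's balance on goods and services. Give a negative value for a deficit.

Goods: 656.3 - 1112.2 - 1767.2 = -2223.1
Services: 819.1 + 1474.2 - 664.9 + 579.0 = 2207.4
Trade balance = -2223.1 + 2207.4 = -15.7
(Excluded from the trade balance — secondary income: official development assistance provided to other countries 196.9, official foreign aid grants received (current) 295.1, contributions paid to international organisations 209.6, personal remittances sent abroad by immigrant workers 578.6; financial account: sale of domestic government bonds to non-residents 796.0, domestic pension funds' purchases of foreign equities 622.7, purchases of foreign government bonds by domestic residents 1140.9, foreign purchases of domestic corporate bonds 1294.0; capital account: acquisition of foreign patents and trademarks (non-produced assets) 206.9, capital transfers received from emigrants 96.0; primary income: reinvested earnings on direct investment abroad 357.0.)

-15.7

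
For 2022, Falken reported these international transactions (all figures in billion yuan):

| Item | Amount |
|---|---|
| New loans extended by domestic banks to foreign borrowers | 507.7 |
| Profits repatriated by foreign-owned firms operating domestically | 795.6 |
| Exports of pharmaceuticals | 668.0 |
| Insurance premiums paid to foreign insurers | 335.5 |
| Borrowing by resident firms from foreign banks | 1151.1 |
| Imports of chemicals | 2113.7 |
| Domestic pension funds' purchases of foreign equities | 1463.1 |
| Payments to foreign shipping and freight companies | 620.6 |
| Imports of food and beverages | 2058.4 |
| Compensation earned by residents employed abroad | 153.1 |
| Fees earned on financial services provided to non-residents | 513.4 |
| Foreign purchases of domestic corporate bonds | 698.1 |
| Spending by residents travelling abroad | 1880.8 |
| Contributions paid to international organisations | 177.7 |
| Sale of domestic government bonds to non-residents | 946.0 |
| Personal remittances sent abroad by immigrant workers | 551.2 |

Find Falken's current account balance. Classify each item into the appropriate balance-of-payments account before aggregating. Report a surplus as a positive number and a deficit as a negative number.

-7199.0

Goods: -2113.7 - 2058.4 + 668.0 = -3504.1
Services: -1880.8 - 620.6 - 335.5 + 513.4 = -2323.5
Primary income: 153.1 - 795.6 = -642.5
Secondary income: -551.2 - 177.7 = -728.9
Current account = (-3504.1) + (-2323.5) + (-642.5) + (-728.9) = -7199.0
(Excluded from the current account — financial account: new loans extended by domestic banks to foreign borrowers 507.7, borrowing by resident firms from foreign banks 1151.1, domestic pension funds' purchases of foreign equities 1463.1, foreign purchases of domestic corporate bonds 698.1, sale of domestic government bonds to non-residents 946.0.)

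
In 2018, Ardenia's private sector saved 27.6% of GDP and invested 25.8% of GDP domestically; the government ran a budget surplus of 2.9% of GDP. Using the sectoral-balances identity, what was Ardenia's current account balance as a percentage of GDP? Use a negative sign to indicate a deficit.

By the sectoral-balances identity, CA = (S_private - I) + (T - G).
Private balance = 27.6 - 25.8 = 1.8
Government balance (T - G) = 2.9
CA = 1.8 + 2.9 = 4.7

4.7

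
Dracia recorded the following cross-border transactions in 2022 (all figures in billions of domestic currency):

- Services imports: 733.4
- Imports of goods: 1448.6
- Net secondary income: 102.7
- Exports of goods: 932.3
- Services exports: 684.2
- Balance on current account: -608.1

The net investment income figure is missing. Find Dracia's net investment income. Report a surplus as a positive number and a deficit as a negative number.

-145.3

Current account = goods balance + services balance + net primary income + net secondary income
Sum of the known components = -462.8
Net investment income = CA - (known components) = -608.1 - (-462.8) = -145.3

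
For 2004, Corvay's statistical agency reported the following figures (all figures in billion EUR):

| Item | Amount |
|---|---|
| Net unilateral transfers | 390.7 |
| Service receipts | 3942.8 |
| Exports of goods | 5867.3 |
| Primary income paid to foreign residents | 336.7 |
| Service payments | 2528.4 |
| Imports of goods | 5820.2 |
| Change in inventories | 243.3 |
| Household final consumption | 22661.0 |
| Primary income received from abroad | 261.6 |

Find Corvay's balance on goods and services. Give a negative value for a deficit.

Goods balance = 5867.3 - 5820.2 = 47.1
Services balance = 3942.8 - 2528.4 = 1414.4
Trade balance (goods + services) = 47.1 + 1414.4 = 1461.5

1461.5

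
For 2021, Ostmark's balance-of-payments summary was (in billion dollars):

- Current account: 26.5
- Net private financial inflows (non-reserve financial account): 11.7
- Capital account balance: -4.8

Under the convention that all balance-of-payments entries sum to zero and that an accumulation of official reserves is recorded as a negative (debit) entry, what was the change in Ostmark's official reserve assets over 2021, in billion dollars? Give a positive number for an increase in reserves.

Official reserve transactions balance = -(26.5 + (-4.8) + 11.7) = -33.4
An accumulation of reserves is recorded as a debit (negative entry), so the change in the stock of reserves is the negative of that balance.
Change in official reserves = -(-33.4) = 33.4

33.4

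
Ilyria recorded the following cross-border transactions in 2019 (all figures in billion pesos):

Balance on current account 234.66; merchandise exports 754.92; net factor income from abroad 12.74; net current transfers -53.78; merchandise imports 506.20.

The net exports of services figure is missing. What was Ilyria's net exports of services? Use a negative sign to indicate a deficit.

Current account = goods balance + services balance + net primary income + net secondary income
Sum of the known components = 207.68
Net exports of services = CA - (known components) = 234.66 - 207.68 = 26.98

26.98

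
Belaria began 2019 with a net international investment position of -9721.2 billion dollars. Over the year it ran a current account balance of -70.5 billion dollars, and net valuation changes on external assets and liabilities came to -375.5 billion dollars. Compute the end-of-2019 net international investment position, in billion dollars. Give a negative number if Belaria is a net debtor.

-10167.2

Change in NIIP = current account + net valuation change = -70.5 + (-375.5) = -446.0
End-of-year NIIP = -9721.2 + (-446.0) = -10167.2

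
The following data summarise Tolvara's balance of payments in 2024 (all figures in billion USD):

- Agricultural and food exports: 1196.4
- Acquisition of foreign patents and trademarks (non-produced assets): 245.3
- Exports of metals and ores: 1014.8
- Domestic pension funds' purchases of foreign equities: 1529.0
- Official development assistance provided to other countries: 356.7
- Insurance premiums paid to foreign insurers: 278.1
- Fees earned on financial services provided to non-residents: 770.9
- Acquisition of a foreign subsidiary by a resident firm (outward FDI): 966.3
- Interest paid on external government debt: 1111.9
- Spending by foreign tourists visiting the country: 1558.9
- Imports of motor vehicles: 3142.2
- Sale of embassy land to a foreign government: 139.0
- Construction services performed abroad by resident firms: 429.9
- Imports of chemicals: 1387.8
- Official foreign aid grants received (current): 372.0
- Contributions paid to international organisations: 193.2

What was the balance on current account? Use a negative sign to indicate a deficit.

-1127.0

Goods: 1196.4 + 1014.8 - 1387.8 - 3142.2 = -2318.8
Services: 770.9 - 278.1 + 1558.9 + 429.9 = 2481.6
Primary income: -1111.9
Secondary income: -193.2 + 372.0 - 356.7 = -177.9
Current account = (-2318.8) + 2481.6 + (-1111.9) + (-177.9) = -1127.0
(Excluded from the current account — capital account: acquisition of foreign patents and trademarks (non-produced assets) 245.3, sale of embassy land to a foreign government 139.0; financial account: domestic pension funds' purchases of foreign equities 1529.0, acquisition of a foreign subsidiary by a resident firm (outward FDI) 966.3.)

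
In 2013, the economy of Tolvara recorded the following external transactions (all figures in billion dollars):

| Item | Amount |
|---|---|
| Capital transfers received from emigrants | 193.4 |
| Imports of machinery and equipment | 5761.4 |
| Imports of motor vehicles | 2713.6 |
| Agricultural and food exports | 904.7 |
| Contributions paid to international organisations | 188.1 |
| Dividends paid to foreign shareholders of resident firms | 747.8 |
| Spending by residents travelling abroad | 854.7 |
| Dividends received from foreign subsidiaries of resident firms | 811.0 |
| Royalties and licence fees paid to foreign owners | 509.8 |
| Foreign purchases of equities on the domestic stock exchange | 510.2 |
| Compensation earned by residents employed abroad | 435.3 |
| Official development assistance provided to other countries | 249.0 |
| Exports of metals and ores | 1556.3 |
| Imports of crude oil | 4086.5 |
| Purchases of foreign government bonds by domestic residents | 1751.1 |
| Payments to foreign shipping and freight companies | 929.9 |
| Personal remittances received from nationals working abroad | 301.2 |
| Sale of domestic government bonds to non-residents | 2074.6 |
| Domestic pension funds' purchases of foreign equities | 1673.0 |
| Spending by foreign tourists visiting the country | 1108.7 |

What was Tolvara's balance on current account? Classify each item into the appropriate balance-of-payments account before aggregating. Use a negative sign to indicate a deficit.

-10923.6

Goods: 1556.3 + 904.7 - 4086.5 - 5761.4 - 2713.6 = -10100.5
Services: -854.7 - 509.8 - 929.9 + 1108.7 = -1185.7
Primary income: 811.0 + 435.3 - 747.8 = 498.5
Secondary income: 301.2 - 188.1 - 249.0 = -135.9
Current account = (-10100.5) + (-1185.7) + 498.5 + (-135.9) = -10923.6
(Excluded from the current account — capital account: capital transfers received from emigrants 193.4; financial account: foreign purchases of equities on the domestic stock exchange 510.2, purchases of foreign government bonds by domestic residents 1751.1, sale of domestic government bonds to non-residents 2074.6, domestic pension funds' purchases of foreign equities 1673.0.)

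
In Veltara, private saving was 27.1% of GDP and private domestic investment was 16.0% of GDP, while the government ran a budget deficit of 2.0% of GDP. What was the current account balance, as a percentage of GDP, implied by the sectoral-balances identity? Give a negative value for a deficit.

By the sectoral-balances identity, CA = (S_private - I) + (T - G).
Private balance = 27.1 - 16.0 = 11.1
Government balance (T - G) = -2.0
CA = 11.1 + (-2.0) = 9.1

9.1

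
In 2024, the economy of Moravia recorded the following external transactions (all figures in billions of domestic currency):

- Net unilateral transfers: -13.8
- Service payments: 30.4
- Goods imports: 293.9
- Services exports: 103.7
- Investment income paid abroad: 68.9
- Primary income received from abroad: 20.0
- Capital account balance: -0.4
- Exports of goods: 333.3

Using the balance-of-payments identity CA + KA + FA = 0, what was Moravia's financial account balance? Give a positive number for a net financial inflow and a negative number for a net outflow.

-49.6

Goods balance = 333.3 - 293.9 = 39.4
Services balance = 103.7 - 30.4 = 73.3
Trade balance (goods + services) = 39.4 + 73.3 = 112.7
Net primary income = 20.0 - 68.9 = -48.9
Net secondary income = -13.8
Current account = 112.7 + (-48.9) + (-13.8) = 50.0
Financial account = -(50.0 + (-0.4)) = -49.6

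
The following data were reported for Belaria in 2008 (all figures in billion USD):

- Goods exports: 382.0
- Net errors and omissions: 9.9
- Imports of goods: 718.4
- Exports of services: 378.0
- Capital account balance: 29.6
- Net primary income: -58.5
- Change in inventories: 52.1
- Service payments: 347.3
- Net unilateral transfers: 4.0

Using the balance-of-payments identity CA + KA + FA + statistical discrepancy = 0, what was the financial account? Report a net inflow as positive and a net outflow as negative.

Goods balance = 382.0 - 718.4 = -336.4
Services balance = 378.0 - 347.3 = 30.7
Trade balance (goods + services) = -336.4 + 30.7 = -305.7
Net primary income = -58.5
Net secondary income = 4.0
Current account = -305.7 + (-58.5) + 4.0 = -360.2
Financial account = -(-360.2 + 29.6 + 9.9) = 320.7

320.7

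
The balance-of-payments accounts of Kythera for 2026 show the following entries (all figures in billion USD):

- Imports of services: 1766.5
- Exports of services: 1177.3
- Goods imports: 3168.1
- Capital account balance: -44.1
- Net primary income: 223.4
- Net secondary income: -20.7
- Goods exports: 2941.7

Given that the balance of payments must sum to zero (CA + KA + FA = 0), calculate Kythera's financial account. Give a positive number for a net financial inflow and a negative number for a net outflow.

657.0

Goods balance = 2941.7 - 3168.1 = -226.4
Services balance = 1177.3 - 1766.5 = -589.2
Trade balance (goods + services) = -226.4 + (-589.2) = -815.6
Net primary income = 223.4
Net secondary income = -20.7
Current account = -815.6 + 223.4 + (-20.7) = -612.9
Financial account = -(-612.9 + (-44.1)) = 657.0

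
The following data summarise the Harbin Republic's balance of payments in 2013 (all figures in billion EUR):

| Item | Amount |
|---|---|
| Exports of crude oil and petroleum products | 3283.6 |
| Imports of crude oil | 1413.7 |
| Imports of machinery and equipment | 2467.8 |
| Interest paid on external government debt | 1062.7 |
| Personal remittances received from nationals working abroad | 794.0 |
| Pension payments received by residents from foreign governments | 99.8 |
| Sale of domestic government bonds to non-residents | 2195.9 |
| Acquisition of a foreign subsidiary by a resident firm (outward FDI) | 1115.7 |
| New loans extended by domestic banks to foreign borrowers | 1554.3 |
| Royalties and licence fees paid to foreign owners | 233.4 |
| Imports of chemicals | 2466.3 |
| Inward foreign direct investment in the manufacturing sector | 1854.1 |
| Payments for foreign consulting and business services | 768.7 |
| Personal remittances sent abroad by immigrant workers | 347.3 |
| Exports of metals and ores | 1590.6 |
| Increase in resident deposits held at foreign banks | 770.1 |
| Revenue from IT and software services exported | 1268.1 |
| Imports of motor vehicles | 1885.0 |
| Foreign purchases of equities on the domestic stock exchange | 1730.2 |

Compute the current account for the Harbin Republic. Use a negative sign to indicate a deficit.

-3608.8

Goods: -2466.3 - 1885.0 + 3283.6 + 1590.6 - 1413.7 - 2467.8 = -3358.6
Services: 1268.1 - 233.4 - 768.7 = 266.0
Primary income: -1062.7
Secondary income: -347.3 + 794.0 + 99.8 = 546.5
Current account = (-3358.6) + 266.0 + (-1062.7) + 546.5 = -3608.8
(Excluded from the current account — financial account: sale of domestic government bonds to non-residents 2195.9, acquisition of a foreign subsidiary by a resident firm (outward FDI) 1115.7, new loans extended by domestic banks to foreign borrowers 1554.3, inward foreign direct investment in the manufacturing sector 1854.1, increase in resident deposits held at foreign banks 770.1, foreign purchases of equities on the domestic stock exchange 1730.2.)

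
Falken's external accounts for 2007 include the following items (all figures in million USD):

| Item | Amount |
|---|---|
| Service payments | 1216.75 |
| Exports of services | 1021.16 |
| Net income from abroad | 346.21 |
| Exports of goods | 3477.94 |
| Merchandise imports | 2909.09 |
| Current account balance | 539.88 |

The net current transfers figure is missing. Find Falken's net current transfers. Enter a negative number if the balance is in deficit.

-179.59

Current account = goods balance + services balance + net primary income + net secondary income
Sum of the known components = 719.47
Net current transfers = CA - (known components) = 539.88 - 719.47 = -179.59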